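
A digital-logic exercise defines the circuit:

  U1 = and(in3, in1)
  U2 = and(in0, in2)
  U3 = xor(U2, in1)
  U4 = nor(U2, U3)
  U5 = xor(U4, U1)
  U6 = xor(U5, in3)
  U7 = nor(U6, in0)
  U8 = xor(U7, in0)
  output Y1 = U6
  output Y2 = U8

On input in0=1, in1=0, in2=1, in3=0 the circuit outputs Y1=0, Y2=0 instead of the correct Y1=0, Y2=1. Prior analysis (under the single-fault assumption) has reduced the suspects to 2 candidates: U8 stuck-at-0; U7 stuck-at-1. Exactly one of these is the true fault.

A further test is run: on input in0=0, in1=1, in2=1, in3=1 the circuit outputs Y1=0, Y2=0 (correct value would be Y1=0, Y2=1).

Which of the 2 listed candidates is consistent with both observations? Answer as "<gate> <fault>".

Evaluate each candidate on input in0=0, in1=1, in2=1, in3=1:
  U8 stuck-at-0: U1=1, U2=0, U3=1, U4=0, U5=1, U6=0, U7=1, U8=0 [stuck-at-0] → Y1=0, Y2=0 — matches
  U7 stuck-at-1: U1=1, U2=0, U3=1, U4=0, U5=1, U6=0, U7=1 [stuck-at-1], U8=1 → Y1=0, Y2=1 — eliminated
Only U8 stuck-at-0 reproduces the observed Y1=0, Y2=0.

U8 stuck-at-0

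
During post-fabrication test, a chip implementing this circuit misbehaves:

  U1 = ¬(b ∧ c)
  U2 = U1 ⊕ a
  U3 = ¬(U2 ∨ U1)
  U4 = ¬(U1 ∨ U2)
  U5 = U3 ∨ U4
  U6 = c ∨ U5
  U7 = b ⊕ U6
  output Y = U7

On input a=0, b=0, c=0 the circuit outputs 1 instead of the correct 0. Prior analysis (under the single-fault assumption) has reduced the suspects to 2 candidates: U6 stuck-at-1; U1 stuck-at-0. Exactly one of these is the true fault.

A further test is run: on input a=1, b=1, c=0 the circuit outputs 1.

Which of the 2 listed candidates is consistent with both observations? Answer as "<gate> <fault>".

Evaluate each candidate on input a=1, b=1, c=0:
  U6 stuck-at-1: U1=1, U2=0, U3=0, U4=0, U5=0, U6=1 [stuck-at-1], U7=0 → 0 — eliminated
  U1 stuck-at-0: U1=0 [stuck-at-0], U2=1, U3=0, U4=0, U5=0, U6=0, U7=1 → 1 — matches
Only U1 stuck-at-0 reproduces the observed 1.

U1 stuck-at-0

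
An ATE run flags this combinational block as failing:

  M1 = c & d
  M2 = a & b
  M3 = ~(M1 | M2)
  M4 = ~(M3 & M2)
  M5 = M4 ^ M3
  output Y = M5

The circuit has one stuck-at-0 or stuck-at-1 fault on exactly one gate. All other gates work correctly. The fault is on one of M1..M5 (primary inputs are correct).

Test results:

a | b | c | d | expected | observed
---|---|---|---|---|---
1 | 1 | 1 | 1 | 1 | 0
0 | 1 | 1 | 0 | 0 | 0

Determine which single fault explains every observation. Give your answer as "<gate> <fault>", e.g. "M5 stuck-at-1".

M5 stuck-at-0

Fault-free values for test 1 (a=1, b=1, c=1, d=1): M1=1, M2=1, M3=0, M4=1, M5=1, giving Y=1. Observed 0.
Test 1: faults giving observed 0 are {M4 stuck-at-0, M5 stuck-at-0}.
Test 2 (a=0, b=1, c=1, d=0): fault-free M1=0, M2=0, M3=1, M4=1, M5=0 → 0; observed 0. Eliminates M4 stuck-at-0.
Only M5 stuck-at-0 is consistent with every test.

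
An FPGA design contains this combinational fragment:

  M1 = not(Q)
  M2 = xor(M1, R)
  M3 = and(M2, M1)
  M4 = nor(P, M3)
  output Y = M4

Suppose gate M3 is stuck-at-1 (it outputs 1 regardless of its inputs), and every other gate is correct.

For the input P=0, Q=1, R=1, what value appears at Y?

0

Propagate with M3 forced: M1=0, M2=1, M3=1 [stuck-at-1], M4=0.
So Y = 0. (Without the fault it would be 1.)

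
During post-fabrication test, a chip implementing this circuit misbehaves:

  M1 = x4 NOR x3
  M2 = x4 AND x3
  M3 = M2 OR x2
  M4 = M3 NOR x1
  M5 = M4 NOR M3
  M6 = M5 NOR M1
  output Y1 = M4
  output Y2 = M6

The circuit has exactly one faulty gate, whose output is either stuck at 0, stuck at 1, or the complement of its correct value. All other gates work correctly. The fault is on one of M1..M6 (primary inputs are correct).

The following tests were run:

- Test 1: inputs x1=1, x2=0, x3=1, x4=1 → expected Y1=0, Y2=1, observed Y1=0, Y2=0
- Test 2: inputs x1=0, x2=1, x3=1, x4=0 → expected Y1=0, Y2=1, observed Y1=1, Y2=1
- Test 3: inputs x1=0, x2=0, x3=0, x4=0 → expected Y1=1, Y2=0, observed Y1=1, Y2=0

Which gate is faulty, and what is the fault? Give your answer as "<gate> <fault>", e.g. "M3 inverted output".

M3 stuck-at-0

Fault-free values for test 1 (x1=1, x2=0, x3=1, x4=1): M1=0, M2=1, M3=1, M4=0, M5=0, M6=1, giving Y1=0, Y2=1. Observed Y1=0, Y2=0.
Test 1: faults giving observed Y1=0, Y2=0 are {M1 stuck-at-1, M1 inverted output, M2 stuck-at-0, M2 inverted output, M3 stuck-at-0, M3 inverted output, M5 stuck-at-1, M5 inverted output, M6 stuck-at-0, M6 inverted output}.
Test 2 (x1=0, x2=1, x3=1, x4=0): fault-free M1=0, M2=0, M3=1, M4=0, M5=0, M6=1 → Y1=0, Y2=1; observed Y1=1, Y2=1. Eliminates M1 stuck-at-1, M1 inverted output, M2 stuck-at-0, M2 inverted output, M5 stuck-at-1, M5 inverted output, M6 stuck-at-0, M6 inverted output.
Test 3 (x1=0, x2=0, x3=0, x4=0): fault-free M1=1, M2=0, M3=0, M4=1, M5=0, M6=0 → Y1=1, Y2=0; observed Y1=1, Y2=0. Eliminates M3 inverted output.
Only M3 stuck-at-0 is consistent with every test.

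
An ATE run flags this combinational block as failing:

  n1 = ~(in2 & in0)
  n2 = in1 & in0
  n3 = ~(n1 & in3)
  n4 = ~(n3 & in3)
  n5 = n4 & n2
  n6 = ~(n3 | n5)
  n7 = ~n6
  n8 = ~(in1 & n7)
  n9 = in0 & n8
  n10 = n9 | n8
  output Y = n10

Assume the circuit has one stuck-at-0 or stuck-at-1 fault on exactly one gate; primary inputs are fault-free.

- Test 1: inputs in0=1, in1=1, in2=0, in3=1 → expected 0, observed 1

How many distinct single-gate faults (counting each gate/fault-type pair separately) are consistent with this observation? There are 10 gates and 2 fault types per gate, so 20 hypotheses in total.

8

Fault-free: n1=1, n2=1, n3=0, n4=1, n5=1, n6=0, n7=1, n8=0, n9=0, n10=0 → 0. Observed 1.
  n1: none of the 2 fault types match ✗
  n2: stuck-at-0 ✓; others ✗
  n3: none of the 2 fault types match ✗
  n4: stuck-at-0 ✓; others ✗
  n5: stuck-at-0 ✓; others ✗
  n6: stuck-at-1 ✓; others ✗
  n7: stuck-at-0 ✓; others ✗
  n8: stuck-at-1 ✓; others ✗
  n9: stuck-at-1 ✓; others ✗
  n10: stuck-at-1 ✓; others ✗
Consistent faults: {n2 stuck-at-0, n4 stuck-at-0, n5 stuck-at-0, n6 stuck-at-1, n7 stuck-at-0, n8 stuck-at-1, n9 stuck-at-1, n10 stuck-at-1} — 8 in all.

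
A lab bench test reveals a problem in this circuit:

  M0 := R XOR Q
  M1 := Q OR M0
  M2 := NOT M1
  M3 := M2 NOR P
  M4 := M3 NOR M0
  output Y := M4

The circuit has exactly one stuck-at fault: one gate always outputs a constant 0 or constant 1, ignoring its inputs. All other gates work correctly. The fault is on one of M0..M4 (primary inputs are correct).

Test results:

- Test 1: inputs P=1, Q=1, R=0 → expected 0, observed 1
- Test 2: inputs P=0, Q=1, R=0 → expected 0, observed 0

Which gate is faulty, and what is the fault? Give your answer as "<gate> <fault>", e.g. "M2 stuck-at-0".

Fault-free values for test 1 (P=1, Q=1, R=0): M0=1, M1=1, M2=0, M3=0, M4=0, giving Y=0. Observed 1.
Test 1: faults giving observed 1 are {M0 stuck-at-0, M4 stuck-at-1}.
Test 2 (P=0, Q=1, R=0): fault-free M0=1, M1=1, M2=0, M3=1, M4=0 → 0; observed 0. Eliminates M4 stuck-at-1.
Only M0 stuck-at-0 is consistent with every test.

M0 stuck-at-0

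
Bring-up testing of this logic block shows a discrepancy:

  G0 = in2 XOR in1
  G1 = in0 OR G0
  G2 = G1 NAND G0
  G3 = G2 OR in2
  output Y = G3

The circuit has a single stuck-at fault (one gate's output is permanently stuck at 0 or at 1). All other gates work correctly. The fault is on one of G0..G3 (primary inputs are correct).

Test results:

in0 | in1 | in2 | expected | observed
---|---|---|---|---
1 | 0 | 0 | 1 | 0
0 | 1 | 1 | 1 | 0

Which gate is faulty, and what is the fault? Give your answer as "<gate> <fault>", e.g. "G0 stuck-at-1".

Fault-free values for test 1 (in0=1, in1=0, in2=0): G0=0, G1=1, G2=1, G3=1, giving Y=1. Observed 0.
Test 1: faults giving observed 0 are {G0 stuck-at-1, G2 stuck-at-0, G3 stuck-at-0}.
Test 2 (in0=0, in1=1, in2=1): fault-free G0=0, G1=0, G2=1, G3=1 → 1; observed 0. Eliminates G0 stuck-at-1, G2 stuck-at-0.
Only G3 stuck-at-0 is consistent with every test.

G3 stuck-at-0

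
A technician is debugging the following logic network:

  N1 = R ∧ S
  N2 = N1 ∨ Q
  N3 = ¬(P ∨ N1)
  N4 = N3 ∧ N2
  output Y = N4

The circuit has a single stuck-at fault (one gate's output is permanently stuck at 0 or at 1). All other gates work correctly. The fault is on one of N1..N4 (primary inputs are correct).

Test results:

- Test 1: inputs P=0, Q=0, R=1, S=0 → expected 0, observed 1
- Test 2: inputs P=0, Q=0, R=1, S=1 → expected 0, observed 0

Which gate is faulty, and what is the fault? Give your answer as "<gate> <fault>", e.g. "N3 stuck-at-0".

N2 stuck-at-1

Fault-free values for test 1 (P=0, Q=0, R=1, S=0): N1=0, N2=0, N3=1, N4=0, giving Y=0. Observed 1.
Test 1: faults giving observed 1 are {N2 stuck-at-1, N4 stuck-at-1}.
Test 2 (P=0, Q=0, R=1, S=1): fault-free N1=1, N2=1, N3=0, N4=0 → 0; observed 0. Eliminates N4 stuck-at-1.
Only N2 stuck-at-1 is consistent with every test.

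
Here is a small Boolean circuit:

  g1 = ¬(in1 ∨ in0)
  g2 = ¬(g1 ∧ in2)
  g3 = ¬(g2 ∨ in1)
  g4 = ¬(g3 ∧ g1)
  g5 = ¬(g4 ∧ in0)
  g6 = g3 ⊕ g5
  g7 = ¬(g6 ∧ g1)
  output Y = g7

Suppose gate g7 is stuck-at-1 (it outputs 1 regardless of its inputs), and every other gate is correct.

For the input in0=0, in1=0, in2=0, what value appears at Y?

Propagate with g7 forced: g1=1, g2=1, g3=0, g4=1, g5=1, g6=1, g7=1 [stuck-at-1].
So Y = 1. (Without the fault it would be 0.)

1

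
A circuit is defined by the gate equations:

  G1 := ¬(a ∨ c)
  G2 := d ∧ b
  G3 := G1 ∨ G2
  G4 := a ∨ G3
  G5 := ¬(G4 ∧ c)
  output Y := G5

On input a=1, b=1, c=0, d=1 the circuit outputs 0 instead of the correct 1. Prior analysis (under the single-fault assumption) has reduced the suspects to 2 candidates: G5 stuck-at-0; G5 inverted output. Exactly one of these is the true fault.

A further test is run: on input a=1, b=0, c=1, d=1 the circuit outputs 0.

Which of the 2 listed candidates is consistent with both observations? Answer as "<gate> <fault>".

G5 stuck-at-0

Evaluate each candidate on input a=1, b=0, c=1, d=1:
  G5 stuck-at-0: G1=0, G2=0, G3=0, G4=1, G5=0 [stuck-at-0] → 0 — matches
  G5 inverted output: G1=0, G2=0, G3=0, G4=1, G5=1 [inverted output] → 1 — eliminated
Only G5 stuck-at-0 reproduces the observed 0.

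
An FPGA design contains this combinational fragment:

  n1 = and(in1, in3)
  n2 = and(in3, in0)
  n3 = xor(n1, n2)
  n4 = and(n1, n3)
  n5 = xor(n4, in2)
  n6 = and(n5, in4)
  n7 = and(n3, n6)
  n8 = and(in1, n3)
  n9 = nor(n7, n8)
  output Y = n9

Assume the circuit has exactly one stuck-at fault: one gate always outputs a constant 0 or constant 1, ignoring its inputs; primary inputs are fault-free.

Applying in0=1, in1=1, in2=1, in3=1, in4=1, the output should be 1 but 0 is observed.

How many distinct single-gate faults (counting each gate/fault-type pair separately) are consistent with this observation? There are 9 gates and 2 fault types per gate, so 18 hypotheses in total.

Fault-free: n1=1, n2=1, n3=0, n4=0, n5=1, n6=1, n7=0, n8=0, n9=1 → 1. Observed 0.
  n1: stuck-at-0 ✓; others ✗
  n2: stuck-at-0 ✓; others ✗
  n3: stuck-at-1 ✓; others ✗
  n4: none of the 2 fault types match ✗
  n5: none of the 2 fault types match ✗
  n6: none of the 2 fault types match ✗
  n7: stuck-at-1 ✓; others ✗
  n8: stuck-at-1 ✓; others ✗
  n9: stuck-at-0 ✓; others ✗
Consistent faults: {n1 stuck-at-0, n2 stuck-at-0, n3 stuck-at-1, n7 stuck-at-1, n8 stuck-at-1, n9 stuck-at-0} — 6 in all.

6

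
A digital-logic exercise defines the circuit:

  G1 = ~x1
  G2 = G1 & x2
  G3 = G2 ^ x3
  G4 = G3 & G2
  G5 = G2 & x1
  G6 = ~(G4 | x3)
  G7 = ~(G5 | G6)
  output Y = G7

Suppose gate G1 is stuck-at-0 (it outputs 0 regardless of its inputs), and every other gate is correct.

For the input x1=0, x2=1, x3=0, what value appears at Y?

Propagate with G1 forced: G1=0 [stuck-at-0], G2=0, G3=0, G4=0, G5=0, G6=1, G7=0.
So Y = 0. (Without the fault it would be 1.)

0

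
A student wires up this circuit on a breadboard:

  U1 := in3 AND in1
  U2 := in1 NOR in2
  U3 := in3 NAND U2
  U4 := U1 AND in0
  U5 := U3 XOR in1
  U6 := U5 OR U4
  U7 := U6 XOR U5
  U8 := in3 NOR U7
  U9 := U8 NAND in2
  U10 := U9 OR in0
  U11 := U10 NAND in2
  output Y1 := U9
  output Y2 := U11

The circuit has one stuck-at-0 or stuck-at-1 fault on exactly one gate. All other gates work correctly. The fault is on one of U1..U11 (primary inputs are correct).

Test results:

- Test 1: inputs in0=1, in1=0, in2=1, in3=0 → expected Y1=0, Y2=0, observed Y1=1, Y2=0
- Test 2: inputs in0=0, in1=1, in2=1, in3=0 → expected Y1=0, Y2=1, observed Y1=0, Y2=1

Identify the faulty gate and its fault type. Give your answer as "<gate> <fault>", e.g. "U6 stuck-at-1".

Fault-free values for test 1 (in0=1, in1=0, in2=1, in3=0): U1=0, U2=0, U3=1, U4=0, U5=1, U6=1, U7=0, U8=1, U9=0, U10=1, U11=0, giving Y1=0, Y2=0. Observed Y1=1, Y2=0.
Test 1: faults giving observed Y1=1, Y2=0 are {U6 stuck-at-0, U7 stuck-at-1, U8 stuck-at-0, U9 stuck-at-1}.
Test 2 (in0=0, in1=1, in2=1, in3=0): fault-free U1=0, U2=0, U3=1, U4=0, U5=0, U6=0, U7=0, U8=1, U9=0, U10=0, U11=1 → Y1=0, Y2=1; observed Y1=0, Y2=1. Eliminates U7 stuck-at-1, U8 stuck-at-0, U9 stuck-at-1.
Only U6 stuck-at-0 is consistent with every test.

U6 stuck-at-0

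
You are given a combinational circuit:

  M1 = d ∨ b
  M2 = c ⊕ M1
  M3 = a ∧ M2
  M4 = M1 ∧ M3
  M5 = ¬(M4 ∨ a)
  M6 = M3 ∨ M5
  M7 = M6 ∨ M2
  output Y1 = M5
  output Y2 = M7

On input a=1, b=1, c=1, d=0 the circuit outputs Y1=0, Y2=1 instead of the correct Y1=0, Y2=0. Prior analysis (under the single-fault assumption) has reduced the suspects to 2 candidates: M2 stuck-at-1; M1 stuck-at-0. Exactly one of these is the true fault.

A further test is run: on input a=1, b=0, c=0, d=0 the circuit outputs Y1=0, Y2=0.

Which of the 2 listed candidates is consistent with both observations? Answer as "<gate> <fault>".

M1 stuck-at-0

Evaluate each candidate on input a=1, b=0, c=0, d=0:
  M2 stuck-at-1: M1=0, M2=1 [stuck-at-1], M3=1, M4=0, M5=0, M6=1, M7=1 → Y1=0, Y2=1 — eliminated
  M1 stuck-at-0: M1=0 [stuck-at-0], M2=0, M3=0, M4=0, M5=0, M6=0, M7=0 → Y1=0, Y2=0 — matches
Only M1 stuck-at-0 reproduces the observed Y1=0, Y2=0.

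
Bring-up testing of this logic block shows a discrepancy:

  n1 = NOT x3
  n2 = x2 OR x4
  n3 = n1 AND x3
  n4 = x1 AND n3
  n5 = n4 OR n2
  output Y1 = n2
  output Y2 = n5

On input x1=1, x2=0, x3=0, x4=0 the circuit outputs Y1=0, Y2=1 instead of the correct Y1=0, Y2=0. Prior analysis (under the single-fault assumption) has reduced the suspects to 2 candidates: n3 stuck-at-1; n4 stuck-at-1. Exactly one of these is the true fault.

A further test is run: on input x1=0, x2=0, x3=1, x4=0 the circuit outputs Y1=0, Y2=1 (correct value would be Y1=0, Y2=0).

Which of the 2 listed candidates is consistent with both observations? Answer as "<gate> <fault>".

Evaluate each candidate on input x1=0, x2=0, x3=1, x4=0:
  n3 stuck-at-1: n1=0, n2=0, n3=1 [stuck-at-1], n4=0, n5=0 → Y1=0, Y2=0 — eliminated
  n4 stuck-at-1: n1=0, n2=0, n3=0, n4=1 [stuck-at-1], n5=1 → Y1=0, Y2=1 — matches
Only n4 stuck-at-1 reproduces the observed Y1=0, Y2=1.

n4 stuck-at-1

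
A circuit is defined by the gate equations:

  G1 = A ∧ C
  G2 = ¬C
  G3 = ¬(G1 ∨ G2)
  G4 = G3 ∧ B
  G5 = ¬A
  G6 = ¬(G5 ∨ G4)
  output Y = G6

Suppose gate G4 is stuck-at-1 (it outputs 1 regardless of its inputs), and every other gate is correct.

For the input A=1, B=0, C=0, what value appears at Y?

Propagate with G4 forced: G1=0, G2=1, G3=0, G4=1 [stuck-at-1], G5=0, G6=0.
So Y = 0. (Without the fault it would be 1.)

0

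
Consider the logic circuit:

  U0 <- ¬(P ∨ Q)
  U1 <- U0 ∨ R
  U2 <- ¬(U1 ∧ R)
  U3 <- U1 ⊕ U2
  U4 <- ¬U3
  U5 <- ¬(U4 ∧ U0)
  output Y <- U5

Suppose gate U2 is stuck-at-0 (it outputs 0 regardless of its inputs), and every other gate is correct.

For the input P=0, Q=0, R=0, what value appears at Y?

1

Propagate with U2 forced: U0=1, U1=1, U2=0 [stuck-at-0], U3=1, U4=0, U5=1.
So Y = 1. (Without the fault it would be 0.)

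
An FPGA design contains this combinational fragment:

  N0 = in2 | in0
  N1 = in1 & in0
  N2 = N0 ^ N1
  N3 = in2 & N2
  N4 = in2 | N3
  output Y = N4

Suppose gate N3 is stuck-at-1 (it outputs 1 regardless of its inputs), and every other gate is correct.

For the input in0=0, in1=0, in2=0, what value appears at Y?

1

Propagate with N3 forced: N0=0, N1=0, N2=0, N3=1 [stuck-at-1], N4=1.
So Y = 1. (Without the fault it would be 0.)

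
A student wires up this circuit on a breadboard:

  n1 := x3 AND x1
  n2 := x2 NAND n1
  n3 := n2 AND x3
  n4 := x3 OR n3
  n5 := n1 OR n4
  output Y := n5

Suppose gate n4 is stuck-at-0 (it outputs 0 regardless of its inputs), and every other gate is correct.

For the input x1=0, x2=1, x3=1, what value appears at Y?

Propagate with n4 forced: n1=0, n2=1, n3=1, n4=0 [stuck-at-0], n5=0.
So Y = 0. (Without the fault it would be 1.)

0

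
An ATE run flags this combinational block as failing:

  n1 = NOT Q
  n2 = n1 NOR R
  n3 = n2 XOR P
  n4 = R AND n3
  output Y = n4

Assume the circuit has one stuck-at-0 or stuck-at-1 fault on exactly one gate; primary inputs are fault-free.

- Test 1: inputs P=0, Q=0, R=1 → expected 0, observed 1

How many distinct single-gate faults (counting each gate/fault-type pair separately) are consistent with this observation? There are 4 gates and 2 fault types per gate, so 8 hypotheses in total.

Fault-free: n1=1, n2=0, n3=0, n4=0 → 0. Observed 1.
  n1 stuck-at-0: output 0 ✗
  n1 stuck-at-1: output 0 ✗
  n2 stuck-at-0: output 0 ✗
  n2 stuck-at-1: output 1 ✓
  n3 stuck-at-0: output 0 ✗
  n3 stuck-at-1: output 1 ✓
  n4 stuck-at-0: output 0 ✗
  n4 stuck-at-1: output 1 ✓
Consistent faults: {n2 stuck-at-1, n3 stuck-at-1, n4 stuck-at-1} — 3 in all.

3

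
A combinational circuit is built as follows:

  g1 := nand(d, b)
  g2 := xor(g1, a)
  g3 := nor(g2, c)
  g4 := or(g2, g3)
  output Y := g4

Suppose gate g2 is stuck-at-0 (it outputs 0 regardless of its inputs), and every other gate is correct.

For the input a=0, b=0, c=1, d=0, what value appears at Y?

0

Propagate with g2 forced: g1=1, g2=0 [stuck-at-0], g3=0, g4=0.
So Y = 0. (Without the fault it would be 1.)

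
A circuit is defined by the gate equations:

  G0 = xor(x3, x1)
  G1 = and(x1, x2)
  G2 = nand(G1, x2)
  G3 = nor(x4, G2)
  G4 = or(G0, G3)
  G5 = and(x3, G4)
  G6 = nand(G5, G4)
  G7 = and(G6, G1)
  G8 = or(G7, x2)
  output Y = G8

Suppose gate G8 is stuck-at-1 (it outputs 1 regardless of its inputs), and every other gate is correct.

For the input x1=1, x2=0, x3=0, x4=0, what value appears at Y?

1

Propagate with G8 forced: G0=1, G1=0, G2=1, G3=0, G4=1, G5=0, G6=1, G7=0, G8=1 [stuck-at-1].
So Y = 1. (Without the fault it would be 0.)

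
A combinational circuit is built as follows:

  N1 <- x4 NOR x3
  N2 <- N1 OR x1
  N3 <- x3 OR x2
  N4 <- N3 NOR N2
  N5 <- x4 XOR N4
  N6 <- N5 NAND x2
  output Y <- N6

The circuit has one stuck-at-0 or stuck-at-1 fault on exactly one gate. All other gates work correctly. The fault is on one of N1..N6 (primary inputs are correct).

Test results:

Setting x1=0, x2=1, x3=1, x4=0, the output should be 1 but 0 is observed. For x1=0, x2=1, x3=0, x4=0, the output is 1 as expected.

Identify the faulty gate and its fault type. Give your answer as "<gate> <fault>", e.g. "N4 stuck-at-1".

Fault-free values for test 1 (x1=0, x2=1, x3=1, x4=0): N1=0, N2=0, N3=1, N4=0, N5=0, N6=1, giving Y=1. Observed 0.
Test 1: faults giving observed 0 are {N3 stuck-at-0, N4 stuck-at-1, N5 stuck-at-1, N6 stuck-at-0}.
Test 2 (x1=0, x2=1, x3=0, x4=0): fault-free N1=1, N2=1, N3=1, N4=0, N5=0, N6=1 → 1; observed 1. Eliminates N4 stuck-at-1, N5 stuck-at-1, N6 stuck-at-0.
Only N3 stuck-at-0 is consistent with every test.

N3 stuck-at-0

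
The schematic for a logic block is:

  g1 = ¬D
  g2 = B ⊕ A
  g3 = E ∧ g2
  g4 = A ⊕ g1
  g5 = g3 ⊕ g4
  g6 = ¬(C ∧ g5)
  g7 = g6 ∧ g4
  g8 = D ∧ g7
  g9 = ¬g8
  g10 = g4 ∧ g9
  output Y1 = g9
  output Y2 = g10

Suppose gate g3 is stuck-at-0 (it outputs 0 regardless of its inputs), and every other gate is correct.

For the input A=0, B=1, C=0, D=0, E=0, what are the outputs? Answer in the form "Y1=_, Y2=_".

Propagate with g3 forced: g1=1, g2=1, g3=0 [stuck-at-0], g4=1, g5=1, g6=1, g7=1, g8=0, g9=1, g10=1.
So the outputs are Y1=1, Y2=1. (Same as the fault-free value — the fault is masked on this input.)

Y1=1, Y2=1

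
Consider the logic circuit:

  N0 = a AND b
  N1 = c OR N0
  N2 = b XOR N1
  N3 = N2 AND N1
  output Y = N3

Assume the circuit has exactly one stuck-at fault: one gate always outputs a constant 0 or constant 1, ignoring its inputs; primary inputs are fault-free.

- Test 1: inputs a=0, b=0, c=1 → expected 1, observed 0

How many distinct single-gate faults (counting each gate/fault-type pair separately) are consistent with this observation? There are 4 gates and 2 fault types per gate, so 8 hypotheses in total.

3

Fault-free: N0=0, N1=1, N2=1, N3=1 → 1. Observed 0.
  N0 stuck-at-0: output 1 ✗
  N0 stuck-at-1: output 1 ✗
  N1 stuck-at-0: output 0 ✓
  N1 stuck-at-1: output 1 ✗
  N2 stuck-at-0: output 0 ✓
  N2 stuck-at-1: output 1 ✗
  N3 stuck-at-0: output 0 ✓
  N3 stuck-at-1: output 1 ✗
Consistent faults: {N1 stuck-at-0, N2 stuck-at-0, N3 stuck-at-0} — 3 in all.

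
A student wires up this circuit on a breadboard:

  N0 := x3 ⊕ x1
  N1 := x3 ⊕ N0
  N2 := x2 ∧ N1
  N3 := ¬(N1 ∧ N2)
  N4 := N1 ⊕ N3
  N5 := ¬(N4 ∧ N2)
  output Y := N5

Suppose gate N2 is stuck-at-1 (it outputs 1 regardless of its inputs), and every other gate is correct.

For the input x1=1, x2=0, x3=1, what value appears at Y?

Propagate with N2 forced: N0=0, N1=1, N2=1 [stuck-at-1], N3=0, N4=1, N5=0.
So Y = 0. (Without the fault it would be 1.)

0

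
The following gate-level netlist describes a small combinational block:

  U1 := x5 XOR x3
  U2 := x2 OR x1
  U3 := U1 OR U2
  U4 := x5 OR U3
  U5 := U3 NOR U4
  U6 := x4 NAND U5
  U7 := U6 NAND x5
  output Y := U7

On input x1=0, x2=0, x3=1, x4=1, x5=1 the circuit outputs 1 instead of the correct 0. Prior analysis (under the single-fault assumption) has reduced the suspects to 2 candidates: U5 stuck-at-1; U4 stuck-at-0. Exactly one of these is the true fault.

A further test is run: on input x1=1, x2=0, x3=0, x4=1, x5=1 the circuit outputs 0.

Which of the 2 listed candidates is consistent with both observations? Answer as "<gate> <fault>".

Evaluate each candidate on input x1=1, x2=0, x3=0, x4=1, x5=1:
  U5 stuck-at-1: U1=1, U2=1, U3=1, U4=1, U5=1 [stuck-at-1], U6=0, U7=1 → 1 — eliminated
  U4 stuck-at-0: U1=1, U2=1, U3=1, U4=0 [stuck-at-0], U5=0, U6=1, U7=0 → 0 — matches
Only U4 stuck-at-0 reproduces the observed 0.

U4 stuck-at-0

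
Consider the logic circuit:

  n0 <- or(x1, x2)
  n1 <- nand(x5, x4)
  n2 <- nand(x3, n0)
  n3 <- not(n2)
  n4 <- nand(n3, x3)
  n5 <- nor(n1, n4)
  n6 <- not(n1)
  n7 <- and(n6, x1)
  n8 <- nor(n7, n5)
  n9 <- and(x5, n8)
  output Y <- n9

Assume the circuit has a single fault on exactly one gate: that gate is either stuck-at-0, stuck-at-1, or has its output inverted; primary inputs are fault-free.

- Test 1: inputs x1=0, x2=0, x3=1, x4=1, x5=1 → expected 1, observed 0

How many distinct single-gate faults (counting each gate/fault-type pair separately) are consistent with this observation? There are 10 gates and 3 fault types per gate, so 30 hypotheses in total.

16

Fault-free: n0=0, n1=0, n2=1, n3=0, n4=1, n5=0, n6=1, n7=0, n8=1, n9=1 → 1. Observed 0.
  n0: stuck-at-1, inverted output ✓; others ✗
  n1: none of the 3 fault types match ✗
  n2: stuck-at-0, inverted output ✓; others ✗
  n3: stuck-at-1, inverted output ✓; others ✗
  n4: stuck-at-0, inverted output ✓; others ✗
  n5: stuck-at-1, inverted output ✓; others ✗
  n6: none of the 3 fault types match ✗
  n7: stuck-at-1, inverted output ✓; others ✗
  n8: stuck-at-0, inverted output ✓; others ✗
  n9: stuck-at-0, inverted output ✓; others ✗
Consistent faults: {n0 stuck-at-1, n0 inverted output, n2 stuck-at-0, n2 inverted output, n3 stuck-at-1, n3 inverted output, n4 stuck-at-0, n4 inverted output, n5 stuck-at-1, n5 inverted output, n7 stuck-at-1, n7 inverted output, n8 stuck-at-0, n8 inverted output, n9 stuck-at-0, n9 inverted output} — 16 in all.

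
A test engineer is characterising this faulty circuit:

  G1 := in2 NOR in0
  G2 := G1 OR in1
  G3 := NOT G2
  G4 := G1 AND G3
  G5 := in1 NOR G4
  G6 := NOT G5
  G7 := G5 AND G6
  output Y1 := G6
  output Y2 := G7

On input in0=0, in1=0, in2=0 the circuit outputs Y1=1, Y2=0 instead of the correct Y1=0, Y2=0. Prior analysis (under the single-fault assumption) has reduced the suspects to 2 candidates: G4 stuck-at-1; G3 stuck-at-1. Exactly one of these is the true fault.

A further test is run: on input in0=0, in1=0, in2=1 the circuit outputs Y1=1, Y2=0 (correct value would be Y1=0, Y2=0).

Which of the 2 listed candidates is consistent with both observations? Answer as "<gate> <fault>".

Evaluate each candidate on input in0=0, in1=0, in2=1:
  G4 stuck-at-1: G1=0, G2=0, G3=1, G4=1 [stuck-at-1], G5=0, G6=1, G7=0 → Y1=1, Y2=0 — matches
  G3 stuck-at-1: G1=0, G2=0, G3=1 [stuck-at-1], G4=0, G5=1, G6=0, G7=0 → Y1=0, Y2=0 — eliminated
Only G4 stuck-at-1 reproduces the observed Y1=1, Y2=0.

G4 stuck-at-1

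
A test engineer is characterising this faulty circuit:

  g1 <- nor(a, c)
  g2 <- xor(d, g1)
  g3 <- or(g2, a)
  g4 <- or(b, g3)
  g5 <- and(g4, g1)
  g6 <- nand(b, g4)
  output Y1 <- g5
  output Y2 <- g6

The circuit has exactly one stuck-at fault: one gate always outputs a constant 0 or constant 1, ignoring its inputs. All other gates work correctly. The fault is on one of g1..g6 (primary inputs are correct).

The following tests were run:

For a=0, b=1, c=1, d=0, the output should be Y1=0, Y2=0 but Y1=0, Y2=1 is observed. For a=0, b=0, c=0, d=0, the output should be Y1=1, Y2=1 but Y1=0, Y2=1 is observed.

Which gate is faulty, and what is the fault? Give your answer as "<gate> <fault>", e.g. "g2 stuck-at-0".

g4 stuck-at-0

Fault-free values for test 1 (a=0, b=1, c=1, d=0): g1=0, g2=0, g3=0, g4=1, g5=0, g6=0, giving Y1=0, Y2=0. Observed Y1=0, Y2=1.
Test 1: faults giving observed Y1=0, Y2=1 are {g4 stuck-at-0, g6 stuck-at-1}.
Test 2 (a=0, b=0, c=0, d=0): fault-free g1=1, g2=1, g3=1, g4=1, g5=1, g6=1 → Y1=1, Y2=1; observed Y1=0, Y2=1. Eliminates g6 stuck-at-1.
Only g4 stuck-at-0 is consistent with every test.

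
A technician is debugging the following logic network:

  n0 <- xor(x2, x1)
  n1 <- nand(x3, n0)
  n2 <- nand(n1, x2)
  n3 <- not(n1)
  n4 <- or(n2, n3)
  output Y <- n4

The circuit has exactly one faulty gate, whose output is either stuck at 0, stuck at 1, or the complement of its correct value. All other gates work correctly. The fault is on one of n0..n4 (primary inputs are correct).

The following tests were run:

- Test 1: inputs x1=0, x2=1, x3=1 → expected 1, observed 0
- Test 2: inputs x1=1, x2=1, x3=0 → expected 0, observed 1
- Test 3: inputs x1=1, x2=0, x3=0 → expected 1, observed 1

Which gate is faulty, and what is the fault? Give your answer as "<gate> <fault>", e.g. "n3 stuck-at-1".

Fault-free values for test 1 (x1=0, x2=1, x3=1): n0=1, n1=0, n2=1, n3=1, n4=1, giving Y=1. Observed 0.
Test 1: faults giving observed 0 are {n0 stuck-at-0, n0 inverted output, n1 stuck-at-1, n1 inverted output, n4 stuck-at-0, n4 inverted output}.
Test 2 (x1=1, x2=1, x3=0): fault-free n0=0, n1=1, n2=0, n3=0, n4=0 → 0; observed 1. Eliminates n0 stuck-at-0, n0 inverted output, n1 stuck-at-1, n4 stuck-at-0.
Test 3 (x1=1, x2=0, x3=0): fault-free n0=1, n1=1, n2=1, n3=0, n4=1 → 1; observed 1. Eliminates n4 inverted output.
Only n1 inverted output is consistent with every test.

n1 inverted output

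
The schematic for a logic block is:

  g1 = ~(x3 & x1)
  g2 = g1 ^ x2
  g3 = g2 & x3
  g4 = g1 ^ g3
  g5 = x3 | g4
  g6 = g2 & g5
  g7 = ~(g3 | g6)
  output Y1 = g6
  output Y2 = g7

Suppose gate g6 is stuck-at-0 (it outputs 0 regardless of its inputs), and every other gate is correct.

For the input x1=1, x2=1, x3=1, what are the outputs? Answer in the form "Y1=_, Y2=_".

Propagate with g6 forced: g1=0, g2=1, g3=1, g4=1, g5=1, g6=0 [stuck-at-0], g7=0.
So the outputs are Y1=0, Y2=0. (Without the fault they would be Y1=1, Y2=0.)

Y1=0, Y2=0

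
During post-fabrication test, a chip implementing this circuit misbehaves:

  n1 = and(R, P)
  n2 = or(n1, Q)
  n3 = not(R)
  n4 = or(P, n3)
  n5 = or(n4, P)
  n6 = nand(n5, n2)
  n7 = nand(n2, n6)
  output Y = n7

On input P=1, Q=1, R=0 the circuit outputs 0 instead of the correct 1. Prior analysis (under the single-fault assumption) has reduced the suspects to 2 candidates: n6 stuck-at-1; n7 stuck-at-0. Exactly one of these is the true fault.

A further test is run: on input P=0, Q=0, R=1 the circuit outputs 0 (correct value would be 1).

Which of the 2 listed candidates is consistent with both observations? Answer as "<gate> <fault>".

n7 stuck-at-0

Evaluate each candidate on input P=0, Q=0, R=1:
  n6 stuck-at-1: n1=0, n2=0, n3=0, n4=0, n5=0, n6=1 [stuck-at-1], n7=1 → 1 — eliminated
  n7 stuck-at-0: n1=0, n2=0, n3=0, n4=0, n5=0, n6=1, n7=0 [stuck-at-0] → 0 — matches
Only n7 stuck-at-0 reproduces the observed 0.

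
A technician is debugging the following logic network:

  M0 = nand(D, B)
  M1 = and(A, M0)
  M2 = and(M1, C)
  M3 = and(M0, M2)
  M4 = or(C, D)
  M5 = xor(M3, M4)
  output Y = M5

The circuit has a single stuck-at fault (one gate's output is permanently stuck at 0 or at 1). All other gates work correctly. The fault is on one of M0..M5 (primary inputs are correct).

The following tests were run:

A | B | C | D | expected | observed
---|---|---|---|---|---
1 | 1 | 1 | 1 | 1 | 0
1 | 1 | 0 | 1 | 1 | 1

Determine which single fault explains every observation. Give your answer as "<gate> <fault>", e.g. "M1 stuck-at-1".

Fault-free values for test 1 (A=1, B=1, C=1, D=1): M0=0, M1=0, M2=0, M3=0, M4=1, M5=1, giving Y=1. Observed 0.
Test 1: faults giving observed 0 are {M0 stuck-at-1, M3 stuck-at-1, M4 stuck-at-0, M5 stuck-at-0}.
Test 2 (A=1, B=1, C=0, D=1): fault-free M0=0, M1=0, M2=0, M3=0, M4=1, M5=1 → 1; observed 1. Eliminates M3 stuck-at-1, M4 stuck-at-0, M5 stuck-at-0.
Only M0 stuck-at-1 is consistent with every test.

M0 stuck-at-1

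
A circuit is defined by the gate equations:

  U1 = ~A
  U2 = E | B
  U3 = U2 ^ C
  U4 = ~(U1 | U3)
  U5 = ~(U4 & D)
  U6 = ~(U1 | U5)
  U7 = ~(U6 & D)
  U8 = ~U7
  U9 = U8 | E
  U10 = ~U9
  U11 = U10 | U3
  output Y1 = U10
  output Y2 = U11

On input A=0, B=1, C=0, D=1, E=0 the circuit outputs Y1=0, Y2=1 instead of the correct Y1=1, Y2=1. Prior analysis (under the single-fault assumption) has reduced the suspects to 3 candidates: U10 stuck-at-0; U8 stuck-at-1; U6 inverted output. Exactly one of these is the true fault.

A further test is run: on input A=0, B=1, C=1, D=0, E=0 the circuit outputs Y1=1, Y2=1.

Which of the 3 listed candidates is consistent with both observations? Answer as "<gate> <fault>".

U6 inverted output

Evaluate each candidate on input A=0, B=1, C=1, D=0, E=0:
  U10 stuck-at-0: U1=1, U2=1, U3=0, U4=0, U5=1, U6=0, U7=1, U8=0, U9=0, U10=0 [stuck-at-0], U11=0 → Y1=0, Y2=0 — eliminated
  U8 stuck-at-1: U1=1, U2=1, U3=0, U4=0, U5=1, U6=0, U7=1, U8=1 [stuck-at-1], U9=1, U10=0, U11=0 → Y1=0, Y2=0 — eliminated
  U6 inverted output: U1=1, U2=1, U3=0, U4=0, U5=1, U6=1 [inverted output], U7=1, U8=0, U9=0, U10=1, U11=1 → Y1=1, Y2=1 — matches
Only U6 inverted output reproduces the observed Y1=1, Y2=1.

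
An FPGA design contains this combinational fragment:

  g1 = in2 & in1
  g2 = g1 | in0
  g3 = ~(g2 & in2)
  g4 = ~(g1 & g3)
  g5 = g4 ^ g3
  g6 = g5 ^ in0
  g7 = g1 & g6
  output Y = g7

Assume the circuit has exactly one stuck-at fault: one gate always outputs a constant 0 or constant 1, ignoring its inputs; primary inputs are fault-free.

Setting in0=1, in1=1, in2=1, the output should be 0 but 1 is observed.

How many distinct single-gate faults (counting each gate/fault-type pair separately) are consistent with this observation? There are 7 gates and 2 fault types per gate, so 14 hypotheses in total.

Fault-free: g1=1, g2=1, g3=0, g4=1, g5=1, g6=0, g7=0 → 0. Observed 1.
  g1 stuck-at-0: output 0 ✗
  g1 stuck-at-1: output 0 ✗
  g2 stuck-at-0: output 0 ✗
  g2 stuck-at-1: output 0 ✗
  g3 stuck-at-0: output 0 ✗
  g3 stuck-at-1: output 0 ✗
  g4 stuck-at-0: output 1 ✓
  g4 stuck-at-1: output 0 ✗
  g5 stuck-at-0: output 1 ✓
  g5 stuck-at-1: output 0 ✗
  g6 stuck-at-0: output 0 ✗
  g6 stuck-at-1: output 1 ✓
  g7 stuck-at-0: output 0 ✗
  g7 stuck-at-1: output 1 ✓
Consistent faults: {g4 stuck-at-0, g5 stuck-at-0, g6 stuck-at-1, g7 stuck-at-1} — 4 in all.

4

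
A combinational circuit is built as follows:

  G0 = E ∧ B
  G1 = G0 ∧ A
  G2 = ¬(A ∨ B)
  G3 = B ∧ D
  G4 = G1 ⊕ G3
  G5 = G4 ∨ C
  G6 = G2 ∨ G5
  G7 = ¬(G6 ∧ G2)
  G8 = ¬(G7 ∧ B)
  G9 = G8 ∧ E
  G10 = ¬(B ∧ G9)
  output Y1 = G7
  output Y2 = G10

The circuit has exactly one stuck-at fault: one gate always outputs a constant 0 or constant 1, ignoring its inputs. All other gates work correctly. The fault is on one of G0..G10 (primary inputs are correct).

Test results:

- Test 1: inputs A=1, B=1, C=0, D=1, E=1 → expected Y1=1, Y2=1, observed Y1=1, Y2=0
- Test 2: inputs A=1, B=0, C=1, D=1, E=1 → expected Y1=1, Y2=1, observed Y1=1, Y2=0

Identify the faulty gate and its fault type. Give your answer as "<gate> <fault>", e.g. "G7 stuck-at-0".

Fault-free values for test 1 (A=1, B=1, C=0, D=1, E=1): G0=1, G1=1, G2=0, G3=1, G4=0, G5=0, G6=0, G7=1, G8=0, G9=0, G10=1, giving Y1=1, Y2=1. Observed Y1=1, Y2=0.
Test 1: faults giving observed Y1=1, Y2=0 are {G8 stuck-at-1, G9 stuck-at-1, G10 stuck-at-0}.
Test 2 (A=1, B=0, C=1, D=1, E=1): fault-free G0=0, G1=0, G2=0, G3=0, G4=0, G5=1, G6=1, G7=1, G8=1, G9=1, G10=1 → Y1=1, Y2=1; observed Y1=1, Y2=0. Eliminates G8 stuck-at-1, G9 stuck-at-1.
Only G10 stuck-at-0 is consistent with every test.

G10 stuck-at-0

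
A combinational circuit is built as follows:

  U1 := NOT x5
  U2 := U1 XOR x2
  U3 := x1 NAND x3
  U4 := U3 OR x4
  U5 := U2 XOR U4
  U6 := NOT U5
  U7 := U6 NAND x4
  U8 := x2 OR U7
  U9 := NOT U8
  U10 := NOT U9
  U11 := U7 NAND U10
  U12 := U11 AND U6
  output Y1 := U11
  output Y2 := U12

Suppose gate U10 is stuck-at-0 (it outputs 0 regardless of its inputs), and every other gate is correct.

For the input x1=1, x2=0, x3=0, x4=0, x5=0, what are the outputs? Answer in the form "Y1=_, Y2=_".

Propagate with U10 forced: U1=1, U2=1, U3=1, U4=1, U5=0, U6=1, U7=1, U8=1, U9=0, U10=0 [stuck-at-0], U11=1, U12=1.
So the outputs are Y1=1, Y2=1. (Without the fault they would be Y1=0, Y2=0.)

Y1=1, Y2=1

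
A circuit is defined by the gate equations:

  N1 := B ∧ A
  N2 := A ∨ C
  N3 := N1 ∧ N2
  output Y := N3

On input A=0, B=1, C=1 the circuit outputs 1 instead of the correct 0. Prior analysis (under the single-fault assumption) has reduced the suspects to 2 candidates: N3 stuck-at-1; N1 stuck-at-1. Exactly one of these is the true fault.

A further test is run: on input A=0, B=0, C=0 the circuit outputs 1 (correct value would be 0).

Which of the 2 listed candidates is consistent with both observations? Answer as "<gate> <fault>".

N3 stuck-at-1

Evaluate each candidate on input A=0, B=0, C=0:
  N3 stuck-at-1: N1=0, N2=0, N3=1 [stuck-at-1] → 1 — matches
  N1 stuck-at-1: N1=1 [stuck-at-1], N2=0, N3=0 → 0 — eliminated
Only N3 stuck-at-1 reproduces the observed 1.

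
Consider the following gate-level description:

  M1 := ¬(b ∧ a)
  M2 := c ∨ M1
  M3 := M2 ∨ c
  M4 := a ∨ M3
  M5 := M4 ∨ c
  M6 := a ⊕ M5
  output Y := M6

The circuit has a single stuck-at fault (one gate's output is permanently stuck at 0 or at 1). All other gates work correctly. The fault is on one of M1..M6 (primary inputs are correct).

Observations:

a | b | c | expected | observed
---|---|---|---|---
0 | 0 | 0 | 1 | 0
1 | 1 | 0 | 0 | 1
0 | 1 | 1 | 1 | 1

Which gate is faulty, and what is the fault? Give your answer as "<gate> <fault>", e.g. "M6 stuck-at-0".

M4 stuck-at-0

Fault-free values for test 1 (a=0, b=0, c=0): M1=1, M2=1, M3=1, M4=1, M5=1, M6=1, giving Y=1. Observed 0.
Test 1: faults giving observed 0 are {M1 stuck-at-0, M2 stuck-at-0, M3 stuck-at-0, M4 stuck-at-0, M5 stuck-at-0, M6 stuck-at-0}.
Test 2 (a=1, b=1, c=0): fault-free M1=0, M2=0, M3=0, M4=1, M5=1, M6=0 → 0; observed 1. Eliminates M1 stuck-at-0, M2 stuck-at-0, M3 stuck-at-0, M6 stuck-at-0.
Test 3 (a=0, b=1, c=1): fault-free M1=1, M2=1, M3=1, M4=1, M5=1, M6=1 → 1; observed 1. Eliminates M5 stuck-at-0.
Only M4 stuck-at-0 is consistent with every test.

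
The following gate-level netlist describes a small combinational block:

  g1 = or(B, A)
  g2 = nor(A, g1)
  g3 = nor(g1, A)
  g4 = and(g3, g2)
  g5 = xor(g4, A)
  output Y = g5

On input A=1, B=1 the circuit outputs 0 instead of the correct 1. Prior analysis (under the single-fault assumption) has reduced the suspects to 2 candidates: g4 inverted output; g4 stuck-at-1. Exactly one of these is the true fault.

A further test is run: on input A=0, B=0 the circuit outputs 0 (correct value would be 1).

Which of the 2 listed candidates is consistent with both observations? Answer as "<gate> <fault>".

g4 inverted output

Evaluate each candidate on input A=0, B=0:
  g4 inverted output: g1=0, g2=1, g3=1, g4=0 [inverted output], g5=0 → 0 — matches
  g4 stuck-at-1: g1=0, g2=1, g3=1, g4=1 [stuck-at-1], g5=1 → 1 — eliminated
Only g4 inverted output reproduces the observed 0.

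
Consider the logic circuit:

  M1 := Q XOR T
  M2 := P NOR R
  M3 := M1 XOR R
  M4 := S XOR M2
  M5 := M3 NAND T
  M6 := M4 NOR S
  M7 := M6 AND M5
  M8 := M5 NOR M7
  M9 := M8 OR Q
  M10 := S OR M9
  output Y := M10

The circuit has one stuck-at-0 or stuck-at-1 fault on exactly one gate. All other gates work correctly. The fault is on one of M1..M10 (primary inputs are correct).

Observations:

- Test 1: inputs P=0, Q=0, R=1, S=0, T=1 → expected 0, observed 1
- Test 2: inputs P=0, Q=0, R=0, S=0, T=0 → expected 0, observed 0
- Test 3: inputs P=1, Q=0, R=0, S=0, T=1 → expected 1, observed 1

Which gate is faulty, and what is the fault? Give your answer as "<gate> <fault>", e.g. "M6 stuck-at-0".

Fault-free values for test 1 (P=0, Q=0, R=1, S=0, T=1): M1=1, M2=0, M3=0, M4=0, M5=1, M6=1, M7=1, M8=0, M9=0, M10=0, giving Y=0. Observed 1.
Test 1: faults giving observed 1 are {M1 stuck-at-0, M3 stuck-at-1, M5 stuck-at-0, M8 stuck-at-1, M9 stuck-at-1, M10 stuck-at-1}.
Test 2 (P=0, Q=0, R=0, S=0, T=0): fault-free M1=0, M2=1, M3=0, M4=1, M5=1, M6=0, M7=0, M8=0, M9=0, M10=0 → 0; observed 0. Eliminates M5 stuck-at-0, M8 stuck-at-1, M9 stuck-at-1, M10 stuck-at-1.
Test 3 (P=1, Q=0, R=0, S=0, T=1): fault-free M1=1, M2=0, M3=1, M4=0, M5=0, M6=1, M7=0, M8=1, M9=1, M10=1 → 1; observed 1. Eliminates M1 stuck-at-0.
Only M3 stuck-at-1 is consistent with every test.

M3 stuck-at-1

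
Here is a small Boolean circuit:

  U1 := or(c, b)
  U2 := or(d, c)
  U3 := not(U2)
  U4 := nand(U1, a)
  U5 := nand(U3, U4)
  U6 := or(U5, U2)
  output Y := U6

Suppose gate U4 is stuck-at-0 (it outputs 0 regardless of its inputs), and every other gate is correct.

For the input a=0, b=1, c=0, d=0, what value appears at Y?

1

Propagate with U4 forced: U1=1, U2=0, U3=1, U4=0 [stuck-at-0], U5=1, U6=1.
So Y = 1. (Without the fault it would be 0.)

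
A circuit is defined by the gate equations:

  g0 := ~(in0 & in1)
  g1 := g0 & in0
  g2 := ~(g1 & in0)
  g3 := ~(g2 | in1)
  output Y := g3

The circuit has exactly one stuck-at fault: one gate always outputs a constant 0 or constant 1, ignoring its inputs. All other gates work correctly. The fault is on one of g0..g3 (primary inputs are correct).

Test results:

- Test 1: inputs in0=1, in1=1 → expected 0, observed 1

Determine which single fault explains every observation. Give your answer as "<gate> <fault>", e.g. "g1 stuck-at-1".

g3 stuck-at-1

Fault-free values for test 1 (in0=1, in1=1): g0=0, g1=0, g2=1, g3=0, giving Y=0. Observed 1.
Test 1: faults giving observed 1 are {g3 stuck-at-1}.
Only g3 stuck-at-1 is consistent with every test.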